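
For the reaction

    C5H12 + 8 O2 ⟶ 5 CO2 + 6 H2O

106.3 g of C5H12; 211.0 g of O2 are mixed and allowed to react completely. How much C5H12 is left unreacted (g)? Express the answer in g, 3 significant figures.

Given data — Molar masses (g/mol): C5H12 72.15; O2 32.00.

n(C5H12) = 106.3 / 72.15 = 1.473 mol
n(O2) = 211.0 / 32.00 = 6.594 mol
n/ν for C5H12 = 1.473/1 = 1.473
n/ν for O2 = 6.594/8 = 0.8243
Smallest n/ν is O2 → limiting reagent.
C5H12 consumed = (1/8) × 6.594 = 0.8243 mol
C5H12 remaining = 1.473 − 0.8243 = 0.6487 mol
mass = 0.6487 × 72.15 = 46.80 g

46.8 g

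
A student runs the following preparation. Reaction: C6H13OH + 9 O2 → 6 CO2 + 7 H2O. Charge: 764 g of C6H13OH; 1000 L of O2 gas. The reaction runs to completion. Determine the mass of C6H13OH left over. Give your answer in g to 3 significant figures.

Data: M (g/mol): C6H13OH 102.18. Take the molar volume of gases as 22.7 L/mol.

264 g

n(C6H13OH) = 764.0 / 102.18 = 7.477 mol
n(O2) = 1000 / 22.7 = 44.05 mol
n/ν → C6H13OH: 7.477, O2: 4.894; O2 is limiting.
C6H13OH consumed = (1/9) × 44.05 = 4.894 mol
C6H13OH remaining = 7.477 − 4.894 = 2.583 mol
mass = 2.583 × 102.18 = 263.9 g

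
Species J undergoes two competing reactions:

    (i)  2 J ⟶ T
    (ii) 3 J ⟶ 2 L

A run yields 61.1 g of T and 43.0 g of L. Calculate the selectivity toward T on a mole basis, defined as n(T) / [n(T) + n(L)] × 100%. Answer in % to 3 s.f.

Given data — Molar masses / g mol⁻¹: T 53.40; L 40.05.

51.6 %

n(T) = 61.1 / 53.40 = 1.144 mol
n(L) = 43.0 / 40.05 = 1.074 mol
selectivity = 1.144/(1.144+1.074) × 100 = 51.58 %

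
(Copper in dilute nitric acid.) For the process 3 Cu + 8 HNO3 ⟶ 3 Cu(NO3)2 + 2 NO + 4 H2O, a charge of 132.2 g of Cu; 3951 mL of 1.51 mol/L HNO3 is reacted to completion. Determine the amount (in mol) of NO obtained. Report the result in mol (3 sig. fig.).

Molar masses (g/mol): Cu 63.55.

n(Cu) = 132.2 / 63.55 = 2.080 mol
n(HNO3) = 1.51 × 3951/1000 = 5.966 mol
n/ν for Cu = 2.080/3 = 0.6933
n/ν for HNO3 = 5.966/8 = 0.7458
Smallest n/ν is Cu → limiting reagent.
n(NO) = (2/3) × 2.080 = 1.387 mol

1.39 mol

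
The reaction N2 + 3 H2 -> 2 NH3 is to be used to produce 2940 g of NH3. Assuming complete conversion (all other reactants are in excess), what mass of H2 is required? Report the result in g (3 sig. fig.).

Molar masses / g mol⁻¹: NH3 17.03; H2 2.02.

523 g

n(NH3) = 2940 / 17.03 = 172.6 mol
n(H2) = (3/2) × 172.6 = 258.9 mol
mass = 258.9 × 2.02 = 523.0 g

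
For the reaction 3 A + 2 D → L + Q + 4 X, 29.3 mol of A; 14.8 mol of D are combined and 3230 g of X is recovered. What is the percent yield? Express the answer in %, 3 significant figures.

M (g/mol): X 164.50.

66.3 %

n(A) = 29.30 mol
n(D) = 14.80 mol
n/ν for A = 29.30/3 = 9.767
n/ν for D = 14.80/2 = 7.400
Smallest n/ν is D → limiting reagent.
theoretical n(X) = (4/2) × 14.80 = 29.60 mol → 4869 g
% yield = 3230 / 4869 × 100 = 66.34 %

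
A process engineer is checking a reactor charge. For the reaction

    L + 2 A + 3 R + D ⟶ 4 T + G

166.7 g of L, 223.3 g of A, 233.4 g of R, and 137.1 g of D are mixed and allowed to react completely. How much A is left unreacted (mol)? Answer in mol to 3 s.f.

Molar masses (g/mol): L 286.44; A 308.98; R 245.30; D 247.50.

0.0884 mol

n(L) = 166.7 / 286.44 = 0.5820 mol
n(A) = 223.3 / 308.98 = 0.7227 mol
n(R) = 233.4 / 245.30 = 0.9515 mol
n(D) = 137.1 / 247.50 = 0.5539 mol
n/ν → L: 0.5820, A: 0.3614, R: 0.3172, D: 0.5539; R is limiting.
A consumed = (2/3) × 0.9515 = 0.6343 mol
A remaining = 0.7227 − 0.6343 = 0.08840 mol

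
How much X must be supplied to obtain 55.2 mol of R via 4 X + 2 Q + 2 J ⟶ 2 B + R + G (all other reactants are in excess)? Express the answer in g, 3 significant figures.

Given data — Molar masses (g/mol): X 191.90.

n(R) = 55.20 mol
n(X) = (4/1) × 55.20 = 220.8 mol
mass = 220.8 × 191.90 = 42370 g

42400 g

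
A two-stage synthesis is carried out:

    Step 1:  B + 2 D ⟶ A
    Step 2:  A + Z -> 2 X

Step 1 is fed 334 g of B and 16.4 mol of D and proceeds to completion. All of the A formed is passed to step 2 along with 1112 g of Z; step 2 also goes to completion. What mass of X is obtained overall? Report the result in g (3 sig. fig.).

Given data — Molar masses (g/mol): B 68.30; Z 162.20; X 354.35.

Step 1:
n(B) = 334.0 / 68.30 = 4.890 mol
n(D) = 16.40 mol
n/ν for B = 4.890/1 = 4.890
n/ν for D = 16.40/2 = 8.200
Smallest n/ν is B → limiting reagent.
n(A) produced = (1/1) × 4.890 = 4.890 mol
Step 2:
n(A) available = 4.890 mol
n(Z) = 1112 / 162.20 = 6.856 mol
n/ν for A = 4.890/1 = 4.890
n/ν for Z = 6.856/1 = 6.856
Smallest n/ν is A → limiting reagent.
n(X) = (2/1) × 4.890 = 9.780 mol
mass = 9.780 × 354.35 = 3466 g

3470 g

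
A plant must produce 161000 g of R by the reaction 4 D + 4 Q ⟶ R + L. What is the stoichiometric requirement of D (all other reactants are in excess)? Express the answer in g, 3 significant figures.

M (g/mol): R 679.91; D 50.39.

47700 g

n(R) = 161000 / 679.91 = 236.8 mol
n(D) = (4/1) × 236.8 = 947.2 mol
mass = 947.2 × 50.39 = 47730 g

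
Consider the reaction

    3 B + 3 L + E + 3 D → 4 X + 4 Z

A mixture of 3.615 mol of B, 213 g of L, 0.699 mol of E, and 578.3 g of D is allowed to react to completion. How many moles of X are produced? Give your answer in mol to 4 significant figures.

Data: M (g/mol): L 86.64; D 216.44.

n(B) = 3.615 mol
n(L) = 213.0 / 86.64 = 2.458 mol
n(E) = 0.6990 mol
n(D) = 578.3 / 216.44 = 2.672 mol
n/ν for B = 3.615/3 = 1.205
n/ν for L = 2.458/3 = 0.8193
n/ν for E = 0.6990/1 = 0.6990
n/ν for D = 2.672/3 = 0.8907
Smallest n/ν is E → limiting reagent.
n(X) = (4/1) × 0.6990 = 2.796 mol

2.796 mol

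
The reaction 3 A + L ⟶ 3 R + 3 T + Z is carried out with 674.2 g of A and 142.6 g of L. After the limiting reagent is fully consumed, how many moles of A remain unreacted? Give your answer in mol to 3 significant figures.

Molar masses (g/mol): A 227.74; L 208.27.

0.906 mol

n(A) = 674.2 / 227.74 = 2.960 mol
n(L) = 142.6 / 208.27 = 0.6847 mol
n/ν → A: 0.9867, L: 0.6847; L is limiting.
A consumed = (3/1) × 0.6847 = 2.054 mol
A remaining = 2.960 − 2.054 = 0.9060 mol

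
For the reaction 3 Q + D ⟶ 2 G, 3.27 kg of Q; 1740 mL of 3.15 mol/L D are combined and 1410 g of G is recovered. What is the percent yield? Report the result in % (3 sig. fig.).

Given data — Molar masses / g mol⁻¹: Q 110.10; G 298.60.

43.1 %

n(Q) = 3.270×1000 / 110.10 = 29.70 mol
n(D) = 3.15 × 1740/1000 = 5.481 mol
n/ν → Q: 9.900, D: 5.481; D is limiting.
theoretical n(G) = (2/1) × 5.481 = 10.96 mol → 3273 g
% yield = 1410 / 3273 × 100 = 43.08 %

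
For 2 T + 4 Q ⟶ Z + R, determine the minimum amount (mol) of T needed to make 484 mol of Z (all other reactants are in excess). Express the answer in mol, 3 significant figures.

n(Z) = 484.0 mol
n(T) = (2/1) × 484.0 = 968.0 mol

968 mol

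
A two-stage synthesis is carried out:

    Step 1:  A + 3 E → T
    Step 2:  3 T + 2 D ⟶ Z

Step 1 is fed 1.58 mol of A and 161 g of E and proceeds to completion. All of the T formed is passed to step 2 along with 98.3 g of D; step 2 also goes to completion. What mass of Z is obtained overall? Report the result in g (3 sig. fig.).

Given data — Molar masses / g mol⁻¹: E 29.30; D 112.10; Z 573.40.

Step 1:
n(A) = 1.580 mol
n(E) = 161.0 / 29.30 = 5.495 mol
n/ν for A = 1.580/1 = 1.580
n/ν for E = 5.495/3 = 1.832
Smallest n/ν is A → limiting reagent.
n(T) produced = (1/1) × 1.580 = 1.580 mol
Step 2:
n(T) available = 1.580 mol
n(D) = 98.30 / 112.10 = 0.8769 mol
n/ν for T = 1.580/3 = 0.5267
n/ν for D = 0.8769/2 = 0.4385
Smallest n/ν is D → limiting reagent.
n(Z) = (1/2) × 0.8769 = 0.4385 mol
mass = 0.4385 × 573.40 = 251.4 g

251 g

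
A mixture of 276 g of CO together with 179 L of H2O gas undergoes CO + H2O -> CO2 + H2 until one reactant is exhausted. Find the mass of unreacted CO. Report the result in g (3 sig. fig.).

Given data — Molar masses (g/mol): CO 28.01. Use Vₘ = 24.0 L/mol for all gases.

67.1 g

n(CO) = 276.0 / 28.01 = 9.854 mol
n(H2O) = 179.0 / 24.0 = 7.458 mol
n/ν for CO = 9.854/1 = 9.854
n/ν for H2O = 7.458/1 = 7.458
Smallest n/ν is H2O → limiting reagent.
CO consumed = (1/1) × 7.458 = 7.458 mol
CO remaining = 9.854 − 7.458 = 2.396 mol
mass = 2.396 × 28.01 = 67.11 g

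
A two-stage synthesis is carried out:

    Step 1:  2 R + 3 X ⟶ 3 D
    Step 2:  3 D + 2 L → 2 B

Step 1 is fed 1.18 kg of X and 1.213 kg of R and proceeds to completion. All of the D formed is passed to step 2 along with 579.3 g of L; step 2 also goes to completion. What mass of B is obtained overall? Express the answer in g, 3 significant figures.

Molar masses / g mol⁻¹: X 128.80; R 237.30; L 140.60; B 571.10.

2350 g

Step 1:
n(X) = 1.180×1000 / 128.80 = 9.161 mol
n(R) = 1.213×1000 / 237.30 = 5.112 mol
n/ν for X = 9.161/3 = 3.054
n/ν for R = 5.112/2 = 2.556
Smallest n/ν is R → limiting reagent.
n(D) produced = (3/2) × 5.112 = 7.668 mol
Step 2:
n(D) available = 7.668 mol
n(L) = 579.3 / 140.60 = 4.120 mol
n/ν for D = 7.668/3 = 2.556
n/ν for L = 4.120/2 = 2.060
Smallest n/ν is L → limiting reagent.
n(B) = (2/2) × 4.120 = 4.120 mol
mass = 4.120 × 571.10 = 2353 g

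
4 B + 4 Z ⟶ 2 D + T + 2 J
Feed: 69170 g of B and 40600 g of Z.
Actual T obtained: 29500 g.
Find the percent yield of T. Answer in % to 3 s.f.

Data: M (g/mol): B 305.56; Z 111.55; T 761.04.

68.5 %

n(B) = 69170 / 305.56 = 226.4 mol
n(Z) = 40600 / 111.55 = 364.0 mol
n/ν for B = 226.4/4 = 56.60
n/ν for Z = 364.0/4 = 91.00
Smallest n/ν is B → limiting reagent.
theoretical n(T) = (1/4) × 226.4 = 56.60 mol → 43070 g
% yield = 29500 / 43070 × 100 = 68.49 %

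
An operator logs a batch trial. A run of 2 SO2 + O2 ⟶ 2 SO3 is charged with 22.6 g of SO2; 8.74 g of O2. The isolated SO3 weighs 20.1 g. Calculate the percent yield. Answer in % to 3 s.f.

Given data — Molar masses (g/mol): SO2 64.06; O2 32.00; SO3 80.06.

n(SO2) = 22.60 / 64.06 = 0.3528 mol
n(O2) = 8.740 / 32.00 = 0.2731 mol
n/ν for SO2 = 0.3528/2 = 0.1764
n/ν for O2 = 0.2731/1 = 0.2731
Smallest n/ν is SO2 → limiting reagent.
theoretical n(SO3) = (2/2) × 0.3528 = 0.3528 mol → 28.25 g
% yield = 20.1 / 28.25 × 100 = 71.15 %

71.2 %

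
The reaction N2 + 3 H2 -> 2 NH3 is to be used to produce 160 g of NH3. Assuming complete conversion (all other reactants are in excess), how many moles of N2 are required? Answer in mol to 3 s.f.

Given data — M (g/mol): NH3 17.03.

4.70 mol

n(NH3) = 160 / 17.03 = 9.395 mol
n(N2) = (1/2) × 9.395 = 4.698 mol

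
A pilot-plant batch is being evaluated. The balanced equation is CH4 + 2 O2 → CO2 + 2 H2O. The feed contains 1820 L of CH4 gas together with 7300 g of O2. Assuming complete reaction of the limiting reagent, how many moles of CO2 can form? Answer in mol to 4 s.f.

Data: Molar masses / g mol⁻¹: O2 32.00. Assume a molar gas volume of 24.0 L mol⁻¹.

75.83 mol

n(CH4) = 1820 / 24.0 = 75.83 mol
n(O2) = 7300 / 32.00 = 228.1 mol
n/ν → CH4: 75.83, O2: 114.1; CH4 is limiting.
n(CO2) = (1/1) × 75.83 = 75.83 mol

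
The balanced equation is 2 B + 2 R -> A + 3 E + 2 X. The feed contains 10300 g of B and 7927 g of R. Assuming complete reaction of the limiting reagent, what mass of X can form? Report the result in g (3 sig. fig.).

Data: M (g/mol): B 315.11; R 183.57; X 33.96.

1110 g

n(B) = 10300 / 315.11 = 32.69 mol
n(R) = 7927 / 183.57 = 43.18 mol
n/ν for B = 32.69/2 = 16.35
n/ν for R = 43.18/2 = 21.59
Smallest n/ν is B → limiting reagent.
n(X) = (2/2) × 32.69 = 32.69 mol
mass = 32.69 × 33.96 = 1110 g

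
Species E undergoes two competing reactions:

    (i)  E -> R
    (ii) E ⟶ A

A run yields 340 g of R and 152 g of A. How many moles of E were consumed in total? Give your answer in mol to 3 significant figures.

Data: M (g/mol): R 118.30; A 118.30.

n(R) = 340 / 118.30 = 2.874 mol
n(A) = 152 / 118.30 = 1.285 mol
n(E) via (i) = (1/1)×2.874 = 2.874 mol
n(E) via (ii) = (1/1)×1.285 = 1.285 mol
total n(E) = 2.874 + 1.285 = 4.159 mol

4.16 mol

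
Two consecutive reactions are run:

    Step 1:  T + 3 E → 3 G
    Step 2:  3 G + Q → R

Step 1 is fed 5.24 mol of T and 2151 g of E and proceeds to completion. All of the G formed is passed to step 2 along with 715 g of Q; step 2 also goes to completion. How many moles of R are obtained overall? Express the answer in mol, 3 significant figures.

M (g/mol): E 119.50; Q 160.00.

4.47 mol

Step 1:
n(T) = 5.240 mol
n(E) = 2151 / 119.50 = 18.00 mol
n/ν for T = 5.240/1 = 5.240
n/ν for E = 18.00/3 = 6.000
Smallest n/ν is T → limiting reagent.
n(G) produced = (3/1) × 5.240 = 15.72 mol
Step 2:
n(G) available = 15.72 mol
n(Q) = 715.0 / 160.00 = 4.469 mol
n/ν for G = 15.72/3 = 5.240
n/ν for Q = 4.469/1 = 4.469
Smallest n/ν is Q → limiting reagent.
n(R) = (1/1) × 4.469 = 4.469 mol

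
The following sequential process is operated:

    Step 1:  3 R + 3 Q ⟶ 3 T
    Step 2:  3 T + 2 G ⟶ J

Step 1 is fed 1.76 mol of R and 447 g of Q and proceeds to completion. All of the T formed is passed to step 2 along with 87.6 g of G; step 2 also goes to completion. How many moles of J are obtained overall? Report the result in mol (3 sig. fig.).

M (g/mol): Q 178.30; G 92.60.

Step 1:
n(R) = 1.760 mol
n(Q) = 447.0 / 178.30 = 2.507 mol
n/ν → R: 0.5867, Q: 0.8357; R is limiting.
n(T) produced = (3/3) × 1.760 = 1.760 mol
Step 2:
n(T) available = 1.760 mol
n(G) = 87.60 / 92.60 = 0.9460 mol
n/ν → T: 0.5867, G: 0.4730; G is limiting.
n(J) = (1/2) × 0.9460 = 0.4730 mol

0.473 mol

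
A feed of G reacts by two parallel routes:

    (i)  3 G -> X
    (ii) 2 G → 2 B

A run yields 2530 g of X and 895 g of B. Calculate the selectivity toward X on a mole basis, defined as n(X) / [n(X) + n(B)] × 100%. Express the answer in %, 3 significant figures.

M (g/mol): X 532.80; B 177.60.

n(X) = 2530 / 532.80 = 4.748 mol
n(B) = 895 / 177.60 = 5.039 mol
selectivity = 4.748/(4.748+5.039) × 100 = 48.51 %

48.5 %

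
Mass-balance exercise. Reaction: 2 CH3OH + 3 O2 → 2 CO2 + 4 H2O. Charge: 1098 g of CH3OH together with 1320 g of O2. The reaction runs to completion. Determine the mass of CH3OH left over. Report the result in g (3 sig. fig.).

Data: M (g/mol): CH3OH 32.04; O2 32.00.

n(CH3OH) = 1098 / 32.04 = 34.27 mol
n(O2) = 1320 / 32.00 = 41.25 mol
n/ν for CH3OH = 34.27/2 = 17.14
n/ν for O2 = 41.25/3 = 13.75
Smallest n/ν is O2 → limiting reagent.
CH3OH consumed = (2/3) × 41.25 = 27.50 mol
CH3OH remaining = 34.27 − 27.50 = 6.770 mol
mass = 6.770 × 32.04 = 216.9 g

217 g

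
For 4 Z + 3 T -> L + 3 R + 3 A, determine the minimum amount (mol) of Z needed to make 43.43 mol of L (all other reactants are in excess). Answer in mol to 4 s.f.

173.7 mol

n(L) = 43.43 mol
n(Z) = (4/1) × 43.43 = 173.7 mol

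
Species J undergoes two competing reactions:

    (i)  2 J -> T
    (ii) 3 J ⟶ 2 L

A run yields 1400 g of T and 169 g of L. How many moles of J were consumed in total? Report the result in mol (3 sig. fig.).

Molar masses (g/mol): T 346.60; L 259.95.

9.05 mol

n(T) = 1400 / 346.60 = 4.039 mol
n(L) = 169 / 259.95 = 0.6501 mol
n(J) via (i) = (2/1)×4.039 = 8.078 mol
n(J) via (ii) = (3/2)×0.6501 = 0.9752 mol
total n(J) = 8.078 + 0.9752 = 9.053 mol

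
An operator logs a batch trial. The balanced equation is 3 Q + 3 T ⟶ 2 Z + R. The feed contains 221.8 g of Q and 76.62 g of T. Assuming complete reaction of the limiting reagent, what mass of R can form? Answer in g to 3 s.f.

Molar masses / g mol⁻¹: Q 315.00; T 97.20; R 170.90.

n(Q) = 221.8 / 315.00 = 0.7041 mol
n(T) = 76.62 / 97.20 = 0.7883 mol
n/ν → Q: 0.2347, T: 0.2628; Q is limiting.
n(R) = (1/3) × 0.7041 = 0.2347 mol
mass = 0.2347 × 170.90 = 40.11 g

40.1 g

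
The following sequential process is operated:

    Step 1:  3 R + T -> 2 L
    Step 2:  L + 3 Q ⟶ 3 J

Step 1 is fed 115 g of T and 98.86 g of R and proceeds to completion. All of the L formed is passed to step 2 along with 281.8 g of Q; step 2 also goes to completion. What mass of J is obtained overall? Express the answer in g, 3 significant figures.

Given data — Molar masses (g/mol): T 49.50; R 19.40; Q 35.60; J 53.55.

Step 1:
n(T) = 115.0 / 49.50 = 2.323 mol
n(R) = 98.86 / 19.40 = 5.096 mol
n/ν → T: 2.323, R: 1.699; R is limiting.
n(L) produced = (2/3) × 5.096 = 3.397 mol
Step 2:
n(L) available = 3.397 mol
n(Q) = 281.8 / 35.60 = 7.916 mol
n/ν → L: 3.397, Q: 2.639; Q is limiting.
n(J) = (3/3) × 7.916 = 7.916 mol
mass = 7.916 × 53.55 = 423.9 g

424 g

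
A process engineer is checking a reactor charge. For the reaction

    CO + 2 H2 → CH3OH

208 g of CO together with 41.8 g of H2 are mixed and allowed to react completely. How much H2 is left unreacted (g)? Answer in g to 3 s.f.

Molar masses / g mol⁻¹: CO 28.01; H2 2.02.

n(CO) = 208.0 / 28.01 = 7.426 mol
n(H2) = 41.80 / 2.02 = 20.69 mol
n/ν for CO = 7.426/1 = 7.426
n/ν for H2 = 20.69/2 = 10.35
Smallest n/ν is CO → limiting reagent.
H2 consumed = (2/1) × 7.426 = 14.85 mol
H2 remaining = 20.69 − 14.85 = 5.840 mol
mass = 5.840 × 2.02 = 11.80 g

11.8 g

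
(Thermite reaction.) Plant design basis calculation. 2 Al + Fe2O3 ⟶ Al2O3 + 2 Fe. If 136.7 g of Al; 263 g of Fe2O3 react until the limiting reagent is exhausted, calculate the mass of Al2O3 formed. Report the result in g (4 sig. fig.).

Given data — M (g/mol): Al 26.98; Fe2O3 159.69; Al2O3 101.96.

n(Al) = 136.7 / 26.98 = 5.067 mol
n(Fe2O3) = 263.0 / 159.69 = 1.647 mol
n/ν for Al = 5.067/2 = 2.534
n/ν for Fe2O3 = 1.647/1 = 1.647
Smallest n/ν is Fe2O3 → limiting reagent.
n(Al2O3) = (1/1) × 1.647 = 1.647 mol
mass = 1.647 × 101.96 = 167.9 g

167.9 g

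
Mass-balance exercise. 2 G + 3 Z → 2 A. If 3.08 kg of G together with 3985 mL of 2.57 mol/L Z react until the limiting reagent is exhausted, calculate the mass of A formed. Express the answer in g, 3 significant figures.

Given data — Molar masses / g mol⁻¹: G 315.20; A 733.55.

n(G) = 3.080×1000 / 315.20 = 9.772 mol
n(Z) = 2.57 × 3985/1000 = 10.24 mol
n/ν → G: 4.886, Z: 3.413; Z is limiting.
n(A) = (2/3) × 10.24 = 6.827 mol
mass = 6.827 × 733.55 = 5008 g

5010 g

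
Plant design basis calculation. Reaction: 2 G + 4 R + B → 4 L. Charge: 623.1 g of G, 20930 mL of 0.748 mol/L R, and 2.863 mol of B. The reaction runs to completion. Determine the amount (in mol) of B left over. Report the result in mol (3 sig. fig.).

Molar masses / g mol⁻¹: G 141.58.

n(G) = 623.1 / 141.58 = 4.401 mol
n(R) = 0.748 × 20930/1000 = 15.66 mol
n(B) = 2.863 mol
n/ν for G = 4.401/2 = 2.201
n/ν for R = 15.66/4 = 3.915
n/ν for B = 2.863/1 = 2.863
Smallest n/ν is G → limiting reagent.
B consumed = (1/2) × 4.401 = 2.201 mol
B remaining = 2.863 − 2.201 = 0.6620 mol

0.662 mol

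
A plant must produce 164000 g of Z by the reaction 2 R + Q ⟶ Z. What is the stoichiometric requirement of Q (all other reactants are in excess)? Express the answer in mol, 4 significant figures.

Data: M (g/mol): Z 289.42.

n(Z) = 164000 / 289.42 = 566.7 mol
n(Q) = (1/1) × 566.7 = 566.7 mol

566.7 mol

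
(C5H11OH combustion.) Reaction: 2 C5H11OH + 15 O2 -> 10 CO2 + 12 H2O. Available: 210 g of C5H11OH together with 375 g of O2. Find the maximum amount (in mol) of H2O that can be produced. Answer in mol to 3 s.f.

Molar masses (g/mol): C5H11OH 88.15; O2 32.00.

9.38 mol

n(C5H11OH) = 210.0 / 88.15 = 2.382 mol
n(O2) = 375.0 / 32.00 = 11.72 mol
n/ν for C5H11OH = 2.382/2 = 1.191
n/ν for O2 = 11.72/15 = 0.7813
Smallest n/ν is O2 → limiting reagent.
n(H2O) = (12/15) × 11.72 = 9.376 mol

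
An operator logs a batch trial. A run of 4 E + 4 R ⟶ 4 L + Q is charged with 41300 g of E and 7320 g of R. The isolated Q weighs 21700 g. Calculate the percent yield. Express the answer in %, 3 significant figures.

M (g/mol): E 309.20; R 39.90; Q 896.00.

72.5 %

n(E) = 41300 / 309.20 = 133.6 mol
n(R) = 7320 / 39.90 = 183.5 mol
n/ν for E = 133.6/4 = 33.40
n/ν for R = 183.5/4 = 45.88
Smallest n/ν is E → limiting reagent.
theoretical n(Q) = (1/4) × 133.6 = 33.40 mol → 29930 g
% yield = 21700 / 29930 × 100 = 72.50 %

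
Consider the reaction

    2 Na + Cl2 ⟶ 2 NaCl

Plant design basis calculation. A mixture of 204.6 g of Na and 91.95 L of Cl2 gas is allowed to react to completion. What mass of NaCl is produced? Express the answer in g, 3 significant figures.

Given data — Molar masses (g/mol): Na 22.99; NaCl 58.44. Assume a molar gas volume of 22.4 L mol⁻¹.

n(Na) = 204.6 / 22.99 = 8.900 mol
n(Cl2) = 91.95 / 22.4 = 4.105 mol
n/ν for Na = 8.900/2 = 4.450
n/ν for Cl2 = 4.105/1 = 4.105
Smallest n/ν is Cl2 → limiting reagent.
n(NaCl) = (2/1) × 4.105 = 8.210 mol
mass = 8.210 × 58.44 = 479.8 g

480 g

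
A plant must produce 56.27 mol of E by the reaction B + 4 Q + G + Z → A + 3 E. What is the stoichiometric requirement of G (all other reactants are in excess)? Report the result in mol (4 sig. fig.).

n(E) = 56.27 mol
n(G) = (1/3) × 56.27 = 18.76 mol

18.76 mol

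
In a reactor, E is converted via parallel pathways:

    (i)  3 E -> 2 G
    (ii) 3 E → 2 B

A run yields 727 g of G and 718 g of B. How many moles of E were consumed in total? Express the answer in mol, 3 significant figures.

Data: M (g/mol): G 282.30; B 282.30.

7.68 mol

n(G) = 727 / 282.30 = 2.575 mol
n(B) = 718 / 282.30 = 2.543 mol
n(E) via (i) = (3/2)×2.575 = 3.863 mol
n(E) via (ii) = (3/2)×2.543 = 3.815 mol
total n(E) = 3.863 + 3.815 = 7.678 mol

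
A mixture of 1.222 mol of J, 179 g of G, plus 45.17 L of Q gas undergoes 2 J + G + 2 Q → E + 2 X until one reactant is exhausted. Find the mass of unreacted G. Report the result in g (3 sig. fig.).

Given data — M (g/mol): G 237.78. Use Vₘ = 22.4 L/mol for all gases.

n(J) = 1.222 mol
n(G) = 179.0 / 237.78 = 0.7528 mol
n(Q) = 45.17 / 22.4 = 2.017 mol
n/ν for J = 1.222/2 = 0.6110
n/ν for G = 0.7528/1 = 0.7528
n/ν for Q = 2.017/2 = 1.009
Smallest n/ν is J → limiting reagent.
G consumed = (1/2) × 1.222 = 0.6110 mol
G remaining = 0.7528 − 0.6110 = 0.1418 mol
mass = 0.1418 × 237.78 = 33.72 g

33.7 g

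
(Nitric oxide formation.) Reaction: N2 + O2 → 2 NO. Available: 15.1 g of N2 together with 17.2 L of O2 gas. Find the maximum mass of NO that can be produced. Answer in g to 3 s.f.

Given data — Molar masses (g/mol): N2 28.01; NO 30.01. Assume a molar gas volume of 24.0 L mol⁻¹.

32.4 g

n(N2) = 15.10 / 28.01 = 0.5391 mol
n(O2) = 17.20 / 24.0 = 0.7167 mol
n/ν for N2 = 0.5391/1 = 0.5391
n/ν for O2 = 0.7167/1 = 0.7167
Smallest n/ν is N2 → limiting reagent.
n(NO) = (2/1) × 0.5391 = 1.078 mol
mass = 1.078 × 30.01 = 32.35 g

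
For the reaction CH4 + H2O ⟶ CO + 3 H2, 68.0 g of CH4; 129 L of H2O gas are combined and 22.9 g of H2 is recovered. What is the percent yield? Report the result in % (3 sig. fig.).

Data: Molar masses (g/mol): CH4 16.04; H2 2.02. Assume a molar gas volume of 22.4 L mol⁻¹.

n(CH4) = 68.00 / 16.04 = 4.239 mol
n(H2O) = 129.0 / 22.4 = 5.759 mol
n/ν for CH4 = 4.239/1 = 4.239
n/ν for H2O = 5.759/1 = 5.759
Smallest n/ν is CH4 → limiting reagent.
theoretical n(H2) = (3/1) × 4.239 = 12.72 mol → 25.69 g
% yield = 22.9 / 25.69 × 100 = 89.14 %

89.1 %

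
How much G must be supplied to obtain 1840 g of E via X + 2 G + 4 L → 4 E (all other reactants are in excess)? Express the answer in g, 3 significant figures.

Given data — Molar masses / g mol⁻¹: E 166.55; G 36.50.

202 g

n(E) = 1840 / 166.55 = 11.05 mol
n(G) = (2/4) × 11.05 = 5.525 mol
mass = 5.525 × 36.50 = 201.7 g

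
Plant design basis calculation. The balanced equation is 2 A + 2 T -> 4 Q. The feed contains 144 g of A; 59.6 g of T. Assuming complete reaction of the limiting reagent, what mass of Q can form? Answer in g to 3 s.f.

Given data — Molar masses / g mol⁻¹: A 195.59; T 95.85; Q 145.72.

n(A) = 144.0 / 195.59 = 0.7362 mol
n(T) = 59.60 / 95.85 = 0.6218 mol
n/ν for A = 0.7362/2 = 0.3681
n/ν for T = 0.6218/2 = 0.3109
Smallest n/ν is T → limiting reagent.
n(Q) = (4/2) × 0.6218 = 1.244 mol
mass = 1.244 × 145.72 = 181.3 g

181 g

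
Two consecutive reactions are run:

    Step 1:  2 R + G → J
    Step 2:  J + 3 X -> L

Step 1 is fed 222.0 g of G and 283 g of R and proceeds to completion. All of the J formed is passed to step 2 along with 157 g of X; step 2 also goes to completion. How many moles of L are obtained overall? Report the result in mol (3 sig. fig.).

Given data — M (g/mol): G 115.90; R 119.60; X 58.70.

Step 1:
n(G) = 222.0 / 115.90 = 1.915 mol
n(R) = 283.0 / 119.60 = 2.366 mol
n/ν for G = 1.915/1 = 1.915
n/ν for R = 2.366/2 = 1.183
Smallest n/ν is R → limiting reagent.
n(J) produced = (1/2) × 2.366 = 1.183 mol
Step 2:
n(J) available = 1.183 mol
n(X) = 157.0 / 58.70 = 2.675 mol
n/ν for J = 1.183/1 = 1.183
n/ν for X = 2.675/3 = 0.8917
Smallest n/ν is X → limiting reagent.
n(L) = (1/3) × 2.675 = 0.8917 mol

0.892 mol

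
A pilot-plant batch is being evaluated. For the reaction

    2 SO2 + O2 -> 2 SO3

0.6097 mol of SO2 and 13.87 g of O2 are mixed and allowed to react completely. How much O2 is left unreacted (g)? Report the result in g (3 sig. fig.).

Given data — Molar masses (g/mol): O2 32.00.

n(SO2) = 0.6097 mol
n(O2) = 13.87 / 32.00 = 0.4334 mol
n/ν for SO2 = 0.6097/2 = 0.3049
n/ν for O2 = 0.4334/1 = 0.4334
Smallest n/ν is SO2 → limiting reagent.
O2 consumed = (1/2) × 0.6097 = 0.3049 mol
O2 remaining = 0.4334 − 0.3049 = 0.1285 mol
mass = 0.1285 × 32.00 = 4.112 g

4.11 g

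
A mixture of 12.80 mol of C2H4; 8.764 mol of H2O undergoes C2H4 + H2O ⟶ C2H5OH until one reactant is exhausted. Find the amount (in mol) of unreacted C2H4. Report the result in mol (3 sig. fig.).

n(C2H4) = 12.80 mol
n(H2O) = 8.764 mol
n/ν for C2H4 = 12.80/1 = 12.80
n/ν for H2O = 8.764/1 = 8.764
Smallest n/ν is H2O → limiting reagent.
C2H4 consumed = (1/1) × 8.764 = 8.764 mol
C2H4 remaining = 12.80 − 8.764 = 4.036 mol

4.04 mol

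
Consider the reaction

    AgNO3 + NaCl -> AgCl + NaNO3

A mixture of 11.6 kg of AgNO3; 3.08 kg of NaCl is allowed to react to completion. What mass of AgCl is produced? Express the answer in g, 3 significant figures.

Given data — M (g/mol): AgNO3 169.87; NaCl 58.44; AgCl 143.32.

n(AgNO3) = 11.60×1000 / 169.87 = 68.29 mol
n(NaCl) = 3.080×1000 / 58.44 = 52.70 mol
n/ν → AgNO3: 68.29, NaCl: 52.70; NaCl is limiting.
n(AgCl) = (1/1) × 52.70 = 52.70 mol
mass = 52.70 × 143.32 = 7553 g

7550 g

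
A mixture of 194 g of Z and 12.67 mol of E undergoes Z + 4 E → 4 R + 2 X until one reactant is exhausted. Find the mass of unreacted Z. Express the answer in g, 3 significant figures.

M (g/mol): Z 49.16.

38.3 g

n(Z) = 194.0 / 49.16 = 3.946 mol
n(E) = 12.67 mol
n/ν for Z = 3.946/1 = 3.946
n/ν for E = 12.67/4 = 3.168
Smallest n/ν is E → limiting reagent.
Z consumed = (1/4) × 12.67 = 3.168 mol
Z remaining = 3.946 − 3.168 = 0.7780 mol
mass = 0.7780 × 49.16 = 38.25 g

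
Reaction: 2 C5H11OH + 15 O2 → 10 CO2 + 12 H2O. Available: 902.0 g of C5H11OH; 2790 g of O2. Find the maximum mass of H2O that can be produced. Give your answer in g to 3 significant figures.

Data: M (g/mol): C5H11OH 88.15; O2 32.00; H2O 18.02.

1110 g

n(C5H11OH) = 902.0 / 88.15 = 10.23 mol
n(O2) = 2790 / 32.00 = 87.19 mol
n/ν for C5H11OH = 10.23/2 = 5.115
n/ν for O2 = 87.19/15 = 5.813
Smallest n/ν is C5H11OH → limiting reagent.
n(H2O) = (12/2) × 10.23 = 61.38 mol
mass = 61.38 × 18.02 = 1106 g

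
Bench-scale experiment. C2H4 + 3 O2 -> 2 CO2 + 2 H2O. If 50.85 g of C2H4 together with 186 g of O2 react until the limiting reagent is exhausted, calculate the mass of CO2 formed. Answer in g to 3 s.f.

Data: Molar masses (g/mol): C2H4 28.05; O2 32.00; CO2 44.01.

160 g

n(C2H4) = 50.85 / 28.05 = 1.813 mol
n(O2) = 186.0 / 32.00 = 5.813 mol
n/ν for C2H4 = 1.813/1 = 1.813
n/ν for O2 = 5.813/3 = 1.938
Smallest n/ν is C2H4 → limiting reagent.
n(CO2) = (2/1) × 1.813 = 3.626 mol
mass = 3.626 × 44.01 = 159.6 g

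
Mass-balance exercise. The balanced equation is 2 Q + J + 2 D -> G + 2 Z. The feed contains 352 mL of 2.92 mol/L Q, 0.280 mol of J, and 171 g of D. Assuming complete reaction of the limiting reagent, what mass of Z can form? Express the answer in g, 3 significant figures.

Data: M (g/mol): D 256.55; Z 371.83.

208 g

n(Q) = 2.92 × 352.0/1000 = 1.028 mol
n(J) = 0.2800 mol
n(D) = 171.0 / 256.55 = 0.6665 mol
n/ν for Q = 1.028/2 = 0.5140
n/ν for J = 0.2800/1 = 0.2800
n/ν for D = 0.6665/2 = 0.3333
Smallest n/ν is J → limiting reagent.
n(Z) = (2/1) × 0.2800 = 0.5600 mol
mass = 0.5600 × 371.83 = 208.2 g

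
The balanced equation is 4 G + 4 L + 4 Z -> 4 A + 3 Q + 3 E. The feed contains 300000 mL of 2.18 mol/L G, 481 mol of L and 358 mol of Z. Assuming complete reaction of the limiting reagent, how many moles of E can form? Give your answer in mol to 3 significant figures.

n(G) = 2.18 × 300000/1000 = 654.0 mol
n(L) = 481.0 mol
n(Z) = 358.0 mol
n/ν for G = 654.0/4 = 163.5
n/ν for L = 481.0/4 = 120.3
n/ν for Z = 358.0/4 = 89.50
Smallest n/ν is Z → limiting reagent.
n(E) = (3/4) × 358.0 = 268.5 mol

269 mol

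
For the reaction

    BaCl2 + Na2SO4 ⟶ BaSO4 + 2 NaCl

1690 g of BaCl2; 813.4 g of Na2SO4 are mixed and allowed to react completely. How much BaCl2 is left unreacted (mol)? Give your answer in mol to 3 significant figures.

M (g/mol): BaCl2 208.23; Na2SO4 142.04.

2.39 mol

n(BaCl2) = 1690 / 208.23 = 8.116 mol
n(Na2SO4) = 813.4 / 142.04 = 5.727 mol
n/ν → BaCl2: 8.116, Na2SO4: 5.727; Na2SO4 is limiting.
BaCl2 consumed = (1/1) × 5.727 = 5.727 mol
BaCl2 remaining = 8.116 − 5.727 = 2.389 mol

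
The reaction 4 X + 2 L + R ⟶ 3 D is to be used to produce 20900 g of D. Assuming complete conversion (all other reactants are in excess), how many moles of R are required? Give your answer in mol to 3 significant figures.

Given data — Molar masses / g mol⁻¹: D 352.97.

n(D) = 20900 / 352.97 = 59.21 mol
n(R) = (1/3) × 59.21 = 19.74 mol

19.7 mol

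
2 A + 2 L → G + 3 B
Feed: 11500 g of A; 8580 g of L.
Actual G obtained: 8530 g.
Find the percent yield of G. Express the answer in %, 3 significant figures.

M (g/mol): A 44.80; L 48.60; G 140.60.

68.7 %

n(A) = 11500 / 44.80 = 256.7 mol
n(L) = 8580 / 48.60 = 176.5 mol
n/ν → A: 128.4, L: 88.25; L is limiting.
theoretical n(G) = (1/2) × 176.5 = 88.25 mol → 12410 g
% yield = 8530 / 12410 × 100 = 68.73 %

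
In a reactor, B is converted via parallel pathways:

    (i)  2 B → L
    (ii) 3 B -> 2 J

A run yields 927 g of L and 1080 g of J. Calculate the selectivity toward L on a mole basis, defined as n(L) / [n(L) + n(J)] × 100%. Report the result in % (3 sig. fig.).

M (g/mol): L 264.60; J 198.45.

n(L) = 927 / 264.60 = 3.503 mol
n(J) = 1080 / 198.45 = 5.442 mol
selectivity = 3.503/(3.503+5.442) × 100 = 39.16 %

39.2 %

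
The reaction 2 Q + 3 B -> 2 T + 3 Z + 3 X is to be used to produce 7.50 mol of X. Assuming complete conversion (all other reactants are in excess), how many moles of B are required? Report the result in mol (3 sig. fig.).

7.50 mol

n(X) = 7.500 mol
n(B) = (3/3) × 7.500 = 7.500 mol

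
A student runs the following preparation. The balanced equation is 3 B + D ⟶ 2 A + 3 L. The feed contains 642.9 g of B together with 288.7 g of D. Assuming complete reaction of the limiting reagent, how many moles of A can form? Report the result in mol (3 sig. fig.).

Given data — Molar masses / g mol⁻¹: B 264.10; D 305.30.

1.62 mol

n(B) = 642.9 / 264.10 = 2.434 mol
n(D) = 288.7 / 305.30 = 0.9456 mol
n/ν for B = 2.434/3 = 0.8113
n/ν for D = 0.9456/1 = 0.9456
Smallest n/ν is B → limiting reagent.
n(A) = (2/3) × 2.434 = 1.623 mol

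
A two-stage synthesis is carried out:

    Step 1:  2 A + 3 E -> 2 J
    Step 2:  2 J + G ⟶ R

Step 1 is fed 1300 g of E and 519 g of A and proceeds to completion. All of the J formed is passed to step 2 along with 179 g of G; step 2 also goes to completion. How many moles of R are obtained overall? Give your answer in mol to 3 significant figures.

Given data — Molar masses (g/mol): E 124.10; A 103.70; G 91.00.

Step 1:
n(E) = 1300 / 124.10 = 10.48 mol
n(A) = 519.0 / 103.70 = 5.005 mol
n/ν for E = 10.48/3 = 3.493
n/ν for A = 5.005/2 = 2.503
Smallest n/ν is A → limiting reagent.
n(J) produced = (2/2) × 5.005 = 5.005 mol
Step 2:
n(J) available = 5.005 mol
n(G) = 179.0 / 91.00 = 1.967 mol
n/ν for J = 5.005/2 = 2.503
n/ν for G = 1.967/1 = 1.967
Smallest n/ν is G → limiting reagent.
n(R) = (1/1) × 1.967 = 1.967 mol

1.97 mol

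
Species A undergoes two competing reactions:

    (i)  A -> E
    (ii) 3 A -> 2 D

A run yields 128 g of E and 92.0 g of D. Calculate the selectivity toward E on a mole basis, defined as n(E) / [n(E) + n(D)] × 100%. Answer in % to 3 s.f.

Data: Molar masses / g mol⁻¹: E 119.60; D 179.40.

n(E) = 128 / 119.60 = 1.070 mol
n(D) = 92.0 / 179.40 = 0.5128 mol
selectivity = 1.070/(1.070+0.5128) × 100 = 67.60 %

67.6 %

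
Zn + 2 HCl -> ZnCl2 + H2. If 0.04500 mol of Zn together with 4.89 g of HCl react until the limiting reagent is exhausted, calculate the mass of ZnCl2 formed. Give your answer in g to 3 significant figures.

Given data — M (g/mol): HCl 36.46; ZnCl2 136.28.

6.13 g

n(Zn) = 0.04500 mol
n(HCl) = 4.890 / 36.46 = 0.1341 mol
n/ν → Zn: 0.04500, HCl: 0.06705; Zn is limiting.
n(ZnCl2) = (1/1) × 0.04500 = 0.04500 mol
mass = 0.04500 × 136.28 = 6.133 g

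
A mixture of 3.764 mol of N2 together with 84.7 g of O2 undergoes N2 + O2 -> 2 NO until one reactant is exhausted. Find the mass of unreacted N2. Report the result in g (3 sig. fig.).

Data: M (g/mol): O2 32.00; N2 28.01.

31.3 g

n(N2) = 3.764 mol
n(O2) = 84.70 / 32.00 = 2.647 mol
n/ν → N2: 3.764, O2: 2.647; O2 is limiting.
N2 consumed = (1/1) × 2.647 = 2.647 mol
N2 remaining = 3.764 − 2.647 = 1.117 mol
mass = 1.117 × 28.01 = 31.29 g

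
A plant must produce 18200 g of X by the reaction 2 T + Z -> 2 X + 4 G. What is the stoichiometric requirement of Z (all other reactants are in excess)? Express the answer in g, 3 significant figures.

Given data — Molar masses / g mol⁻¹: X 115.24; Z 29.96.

2370 g

n(X) = 18200 / 115.24 = 157.9 mol
n(Z) = (1/2) × 157.9 = 78.95 mol
mass = 78.95 × 29.96 = 2365 g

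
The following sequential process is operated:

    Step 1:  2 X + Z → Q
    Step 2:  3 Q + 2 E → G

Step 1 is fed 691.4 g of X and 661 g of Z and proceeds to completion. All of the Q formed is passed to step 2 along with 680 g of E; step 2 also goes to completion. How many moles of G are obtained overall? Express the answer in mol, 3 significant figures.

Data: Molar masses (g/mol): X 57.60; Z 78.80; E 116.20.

2.00 mol

Step 1:
n(X) = 691.4 / 57.60 = 12.00 mol
n(Z) = 661.0 / 78.80 = 8.388 mol
n/ν → X: 6.000, Z: 8.388; X is limiting.
n(Q) produced = (1/2) × 12.00 = 6.000 mol
Step 2:
n(Q) available = 6.000 mol
n(E) = 680.0 / 116.20 = 5.852 mol
n/ν → Q: 2.000, E: 2.926; Q is limiting.
n(G) = (1/3) × 6.000 = 2.000 mol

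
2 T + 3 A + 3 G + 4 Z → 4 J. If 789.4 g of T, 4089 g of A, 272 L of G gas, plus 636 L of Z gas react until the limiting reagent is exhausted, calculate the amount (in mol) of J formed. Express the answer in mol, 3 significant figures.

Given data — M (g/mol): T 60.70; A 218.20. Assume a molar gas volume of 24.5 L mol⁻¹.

14.8 mol

n(T) = 789.4 / 60.70 = 13.00 mol
n(A) = 4089 / 218.20 = 18.74 mol
n(G) = 272.0 / 24.5 = 11.10 mol
n(Z) = 636.0 / 24.5 = 25.96 mol
n/ν for T = 13.00/2 = 6.500
n/ν for A = 18.74/3 = 6.247
n/ν for G = 11.10/3 = 3.700
n/ν for Z = 25.96/4 = 6.490
Smallest n/ν is G → limiting reagent.
n(J) = (4/3) × 11.10 = 14.80 mol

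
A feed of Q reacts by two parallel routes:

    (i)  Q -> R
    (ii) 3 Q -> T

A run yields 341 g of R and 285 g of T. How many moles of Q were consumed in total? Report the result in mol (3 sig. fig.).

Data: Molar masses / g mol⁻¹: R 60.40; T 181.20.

10.4 mol

n(R) = 341 / 60.40 = 5.646 mol
n(T) = 285 / 181.20 = 1.573 mol
n(Q) via (i) = (1/1)×5.646 = 5.646 mol
n(Q) via (ii) = (3/1)×1.573 = 4.719 mol
total n(Q) = 5.646 + 4.719 = 10.37 mol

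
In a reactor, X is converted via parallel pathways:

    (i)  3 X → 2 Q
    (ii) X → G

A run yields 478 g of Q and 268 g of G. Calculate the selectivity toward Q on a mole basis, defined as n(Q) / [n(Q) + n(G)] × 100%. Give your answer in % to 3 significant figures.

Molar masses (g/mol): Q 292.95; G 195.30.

n(Q) = 478 / 292.95 = 1.632 mol
n(G) = 268 / 195.30 = 1.372 mol
selectivity = 1.632/(1.632+1.372) × 100 = 54.33 %

54.3 %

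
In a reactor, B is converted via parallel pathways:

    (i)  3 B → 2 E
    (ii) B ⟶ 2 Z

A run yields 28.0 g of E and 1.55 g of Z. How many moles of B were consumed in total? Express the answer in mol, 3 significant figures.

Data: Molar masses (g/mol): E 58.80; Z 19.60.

n(E) = 28.0 / 58.80 = 0.4762 mol
n(Z) = 1.55 / 19.60 = 0.07908 mol
n(B) via (i) = (3/2)×0.4762 = 0.7143 mol
n(B) via (ii) = (1/2)×0.07908 = 0.03954 mol
total n(B) = 0.7143 + 0.03954 = 0.7538 mol

0.754 mol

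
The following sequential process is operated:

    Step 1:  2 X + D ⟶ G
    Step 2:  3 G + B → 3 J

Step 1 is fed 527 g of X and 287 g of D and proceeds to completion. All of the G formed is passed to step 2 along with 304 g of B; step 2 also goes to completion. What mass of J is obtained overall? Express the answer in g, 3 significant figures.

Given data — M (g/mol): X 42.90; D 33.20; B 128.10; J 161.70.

993 g

Step 1:
n(X) = 527.0 / 42.90 = 12.28 mol
n(D) = 287.0 / 33.20 = 8.645 mol
n/ν for X = 12.28/2 = 6.140
n/ν for D = 8.645/1 = 8.645
Smallest n/ν is X → limiting reagent.
n(G) produced = (1/2) × 12.28 = 6.140 mol
Step 2:
n(G) available = 6.140 mol
n(B) = 304.0 / 128.10 = 2.373 mol
n/ν for G = 6.140/3 = 2.047
n/ν for B = 2.373/1 = 2.373
Smallest n/ν is G → limiting reagent.
n(J) = (3/3) × 6.140 = 6.140 mol
mass = 6.140 × 161.70 = 992.8 g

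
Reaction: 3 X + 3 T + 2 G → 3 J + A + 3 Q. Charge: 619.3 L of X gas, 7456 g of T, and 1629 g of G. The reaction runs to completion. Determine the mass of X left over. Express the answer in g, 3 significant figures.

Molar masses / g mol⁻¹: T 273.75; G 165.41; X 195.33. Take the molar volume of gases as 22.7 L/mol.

n(X) = 619.3 / 22.7 = 27.28 mol
n(T) = 7456 / 273.75 = 27.24 mol
n(G) = 1629 / 165.41 = 9.848 mol
n/ν → X: 9.093, T: 9.080, G: 4.924; G is limiting.
X consumed = (3/2) × 9.848 = 14.77 mol
X remaining = 27.28 − 14.77 = 12.51 mol
mass = 12.51 × 195.33 = 2444 g

2440 g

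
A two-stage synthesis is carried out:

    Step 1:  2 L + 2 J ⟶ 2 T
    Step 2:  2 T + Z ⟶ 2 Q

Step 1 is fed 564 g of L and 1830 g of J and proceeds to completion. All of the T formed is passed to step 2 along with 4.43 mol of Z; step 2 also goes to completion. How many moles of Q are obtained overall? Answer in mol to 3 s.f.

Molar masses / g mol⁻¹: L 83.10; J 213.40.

6.79 mol

Step 1:
n(L) = 564.0 / 83.10 = 6.787 mol
n(J) = 1830 / 213.40 = 8.575 mol
n/ν for L = 6.787/2 = 3.394
n/ν for J = 8.575/2 = 4.288
Smallest n/ν is L → limiting reagent.
n(T) produced = (2/2) × 6.787 = 6.787 mol
Step 2:
n(T) available = 6.787 mol
n(Z) = 4.430 mol
n/ν for T = 6.787/2 = 3.394
n/ν for Z = 4.430/1 = 4.430
Smallest n/ν is T → limiting reagent.
n(Q) = (2/2) × 6.787 = 6.787 mol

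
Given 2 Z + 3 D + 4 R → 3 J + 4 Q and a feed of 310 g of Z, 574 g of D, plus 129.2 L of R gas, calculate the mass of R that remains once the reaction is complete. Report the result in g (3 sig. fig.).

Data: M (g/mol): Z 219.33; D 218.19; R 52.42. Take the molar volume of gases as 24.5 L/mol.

n(Z) = 310.0 / 219.33 = 1.413 mol
n(D) = 574.0 / 218.19 = 2.631 mol
n(R) = 129.2 / 24.5 = 5.273 mol
n/ν for Z = 1.413/2 = 0.7065
n/ν for D = 2.631/3 = 0.8770
n/ν for R = 5.273/4 = 1.318
Smallest n/ν is Z → limiting reagent.
R consumed = (4/2) × 1.413 = 2.826 mol
R remaining = 5.273 − 2.826 = 2.447 mol
mass = 2.447 × 52.42 = 128.3 g

128 g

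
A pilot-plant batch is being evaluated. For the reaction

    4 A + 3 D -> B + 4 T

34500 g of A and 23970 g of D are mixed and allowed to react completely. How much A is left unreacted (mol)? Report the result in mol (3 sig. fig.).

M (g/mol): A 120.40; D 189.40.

n(A) = 34500 / 120.40 = 286.5 mol
n(D) = 23970 / 189.40 = 126.6 mol
n/ν for A = 286.5/4 = 71.63
n/ν for D = 126.6/3 = 42.20
Smallest n/ν is D → limiting reagent.
A consumed = (4/3) × 126.6 = 168.8 mol
A remaining = 286.5 − 168.8 = 117.7 mol

118 mol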